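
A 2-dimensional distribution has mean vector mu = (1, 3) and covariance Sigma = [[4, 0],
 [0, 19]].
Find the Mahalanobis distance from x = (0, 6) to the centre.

Step 1 — centre the observation: (x - mu) = (-1, 3).

Step 2 — invert Sigma. det(Sigma) = 4·19 - (0)² = 76.
  Sigma^{-1} = (1/det) · [[d, -b], [-b, a]] = [[0.25, 0],
 [0, 0.0526]].

Step 3 — form the quadratic (x - mu)^T · Sigma^{-1} · (x - mu):
  Sigma^{-1} · (x - mu) = (-0.25, 0.1579).
  (x - mu)^T · [Sigma^{-1} · (x - mu)] = (-1)·(-0.25) + (3)·(0.1579) = 0.7237.

Step 4 — take square root: d = √(0.7237) ≈ 0.8507.

d(x, mu) = √(0.7237) ≈ 0.8507


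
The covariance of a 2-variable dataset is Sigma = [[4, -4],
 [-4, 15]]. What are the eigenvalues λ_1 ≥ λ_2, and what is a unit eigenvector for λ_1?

Step 1 — characteristic polynomial of 2×2 Sigma:
  det(Sigma - λI) = λ² - trace · λ + det = 0.
  trace = 4 + 15 = 19, det = 4·15 - (-4)² = 44.
Step 2 — discriminant:
  Δ = trace² - 4·det = 361 - 176 = 185.
Step 3 — eigenvalues:
  λ = (trace ± √Δ)/2 = (19 ± 13.6015)/2,
  λ_1 = 16.3007,  λ_2 = 2.6993.

Step 4 — unit eigenvector for λ_1: solve (Sigma - λ_1 I)v = 0. First row:
  (4 - 16.3007)·v_x + (-4)·v_y = 0, i.e. (-12.3007)·v_x + (-4)·v_y = 0,
  so v ∝ (b, λ_1 - a) = (-4, 12.3007); multiply by -1 so the first entry is positive: u = (4, -12.3007).
  ||u|| = √((4)² + (-12.3007)²) = √(167.3081) ≈ 12.9348,
  v_1 = u/||u|| ≈ (0.3092, -0.951) (||v_1|| = 1).

λ_1 = 16.3007,  λ_2 = 2.6993;  v_1 ≈ (0.3092, -0.951)


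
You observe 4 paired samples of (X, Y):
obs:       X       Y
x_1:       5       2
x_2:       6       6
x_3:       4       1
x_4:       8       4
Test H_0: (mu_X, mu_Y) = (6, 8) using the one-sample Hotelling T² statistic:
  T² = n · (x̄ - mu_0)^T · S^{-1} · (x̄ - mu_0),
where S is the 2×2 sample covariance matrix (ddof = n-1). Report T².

Step 1 — sample mean vector:
  mean(X) = (5 + 6 + 4 + 8) / 4 = 23/4 = 5.75
  mean(Y) = (2 + 6 + 1 + 4) / 4 = 13/4 = 3.25
  x̄ = (5.75, 3.25),  deviation x̄ - mu_0 = (5.75, 3.25) - (6, 8) = (-0.25, -4.75).

Step 2 — sample covariance matrix, S[i,j] = (1/(n-1)) · Σ_k (x_{k,i} - mean_i) · (x_{k,j} - mean_j), divisor n-1 = 3:
  S[X,X] = ((-0.75)·(-0.75) + (0.25)·(0.25) + (-1.75)·(-1.75) + (2.25)·(2.25)) / 3 = 8.75/3 = 2.9167
  S[X,Y] = ((-0.75)·(-1.25) + (0.25)·(2.75) + (-1.75)·(-2.25) + (2.25)·(0.75)) / 3 = 7.25/3 = 2.4167
  S[Y,Y] = ((-1.25)·(-1.25) + (2.75)·(2.75) + (-2.25)·(-2.25) + (0.75)·(0.75)) / 3 = 14.75/3 = 4.9167
  S = [[2.9167, 2.4167],
 [2.4167, 4.9167]].

Step 3 — invert S. det(S) = 2.9167·4.9167 - (2.4167)² = 8.5.
  S^{-1} = (1/det) · [[d, -b], [-b, a]] = [[0.5784, -0.2843],
 [-0.2843, 0.3431]].

Step 4 — quadratic form (x̄ - mu_0)^T · S^{-1} · (x̄ - mu_0):
  S^{-1} · (x̄ - mu_0) = (1.2059, -1.5588),
  (x̄ - mu_0)^T · [...] = (-0.25)·(1.2059) + (-4.75)·(-1.5588) = 7.1029.

Step 5 — scale by n: T² = 4 · 7.1029 = 28.4118.

T² ≈ 28.4118


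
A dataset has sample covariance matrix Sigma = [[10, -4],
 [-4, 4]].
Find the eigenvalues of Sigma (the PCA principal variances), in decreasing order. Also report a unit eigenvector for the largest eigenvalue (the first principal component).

Step 1 — characteristic polynomial of 2×2 Sigma:
  det(Sigma - λI) = λ² - trace · λ + det = 0.
  trace = 10 + 4 = 14, det = 10·4 - (-4)² = 24.
Step 2 — discriminant:
  Δ = trace² - 4·det = 196 - 96 = 100.
Step 3 — eigenvalues:
  λ = (trace ± √Δ)/2 = (14 ± 10)/2,
  λ_1 = 12,  λ_2 = 2.

Step 4 — unit eigenvector for λ_1: solve (Sigma - λ_1 I)v = 0. First row:
  (10 - 12)·v_x + (-4)·v_y = 0, i.e. (-2)·v_x + (-4)·v_y = 0,
  so v ∝ (b, λ_1 - a) = (-4, 2); multiply by -1 so the first entry is positive: u = (4, -2).
  ||u|| = √((4)² + (-2)²) = √(20) ≈ 4.4721,
  v_1 = u/||u|| ≈ (0.8944, -0.4472) (||v_1|| = 1).

λ_1 = 12,  λ_2 = 2;  v_1 ≈ (0.8944, -0.4472)


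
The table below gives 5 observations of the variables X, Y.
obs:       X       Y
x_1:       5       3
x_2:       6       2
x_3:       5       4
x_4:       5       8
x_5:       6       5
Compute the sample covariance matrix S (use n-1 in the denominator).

Step 1 — column means:
  mean(X) = (5 + 6 + 5 + 5 + 6) / 5 = 27/5 = 5.4
  mean(Y) = (3 + 2 + 4 + 8 + 5) / 5 = 22/5 = 4.4

Step 2 — sample covariance S[i,j] = (1/(n-1)) · Σ_k (x_{k,i} - mean_i) · (x_{k,j} - mean_j), with n-1 = 4.
  S[X,X] = ((-0.4)·(-0.4) + (0.6)·(0.6) + (-0.4)·(-0.4) + (-0.4)·(-0.4) + (0.6)·(0.6)) / 4 = 1.2/4 = 0.3
  S[X,Y] = ((-0.4)·(-1.4) + (0.6)·(-2.4) + (-0.4)·(-0.4) + (-0.4)·(3.6) + (0.6)·(0.6)) / 4 = -1.8/4 = -0.45
  S[Y,Y] = ((-1.4)·(-1.4) + (-2.4)·(-2.4) + (-0.4)·(-0.4) + (3.6)·(3.6) + (0.6)·(0.6)) / 4 = 21.2/4 = 5.3

S is symmetric (S[j,i] = S[i,j]). Assembling:

S = [[0.3, -0.45],
 [-0.45, 5.3]]


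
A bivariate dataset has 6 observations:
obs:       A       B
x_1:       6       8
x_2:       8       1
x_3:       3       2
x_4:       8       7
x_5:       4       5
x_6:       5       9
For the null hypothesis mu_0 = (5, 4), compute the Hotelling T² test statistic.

Step 1 — sample mean vector:
  mean(A) = (6 + 8 + 3 + 8 + 4 + 5) / 6 = 34/6 = 5.6667
  mean(B) = (8 + 1 + 2 + 7 + 5 + 9) / 6 = 32/6 = 5.3333
  x̄ = (5.6667, 5.3333),  deviation x̄ - mu_0 = (5.6667, 5.3333) - (5, 4) = (0.6667, 1.3333).

Step 2 — sample covariance matrix, S[i,j] = (1/(n-1)) · Σ_k (x_{k,i} - mean_i) · (x_{k,j} - mean_j), divisor n-1 = 5:
  S[A,A] = ((0.3333)·(0.3333) + (2.3333)·(2.3333) + (-2.6667)·(-2.6667) + (2.3333)·(2.3333) + (-1.6667)·(-1.6667) + (-0.6667)·(-0.6667)) / 5 = 21.3333/5 = 4.2667
  S[A,B] = ((0.3333)·(2.6667) + (2.3333)·(-4.3333) + (-2.6667)·(-3.3333) + (2.3333)·(1.6667) + (-1.6667)·(-0.3333) + (-0.6667)·(3.6667)) / 5 = 1.6667/5 = 0.3333
  S[B,B] = ((2.6667)·(2.6667) + (-4.3333)·(-4.3333) + (-3.3333)·(-3.3333) + (1.6667)·(1.6667) + (-0.3333)·(-0.3333) + (3.6667)·(3.6667)) / 5 = 53.3333/5 = 10.6667
  S = [[4.2667, 0.3333],
 [0.3333, 10.6667]].

Step 3 — invert S. det(S) = 4.2667·10.6667 - (0.3333)² = 45.4.
  S^{-1} = (1/det) · [[d, -b], [-b, a]] = [[0.2349, -0.0073],
 [-0.0073, 0.094]].

Step 4 — quadratic form (x̄ - mu_0)^T · S^{-1} · (x̄ - mu_0):
  S^{-1} · (x̄ - mu_0) = (0.1468, 0.1204),
  (x̄ - mu_0)^T · [...] = (0.6667)·(0.1468) + (1.3333)·(0.1204) = 0.2584.

Step 5 — scale by n: T² = 6 · 0.2584 = 1.5507.

T² ≈ 1.5507


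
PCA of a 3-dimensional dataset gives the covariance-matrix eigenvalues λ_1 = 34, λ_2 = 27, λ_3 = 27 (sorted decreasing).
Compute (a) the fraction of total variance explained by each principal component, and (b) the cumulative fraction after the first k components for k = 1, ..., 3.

Step 1 — total variance = trace(Sigma) = Σ λ_i = 34 + 27 + 27 = 88.

Step 2 — fraction explained by component i = λ_i / Σ λ:
  PC1: 34/88 = 0.3864
  PC2: 27/88 = 0.3068
  PC3: 27/88 = 0.3068

Step 3 — cumulative fraction after k components = (λ_1 + ... + λ_k) / Σ λ:
  k = 1: 34/88 = 0.3864
  k = 2: (34 + 27)/88 = 61/88 = 0.6932
  k = 3: (34 + 27 + 27)/88 = 88/88 = 1

Summary (fraction, with percent):

explained: PC1 0.3864 (38.64%), PC2 0.3068 (30.68%), PC3 0.3068 (30.68%);  cumulative: 0.3864, 0.6932, 1


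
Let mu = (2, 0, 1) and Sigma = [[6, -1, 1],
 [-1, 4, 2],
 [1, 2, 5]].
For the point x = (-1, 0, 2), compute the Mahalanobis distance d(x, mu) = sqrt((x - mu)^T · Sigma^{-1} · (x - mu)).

Step 1 — centre the observation: (x - mu) = (-3, 0, 1).

Step 2 — invert Sigma (cofactor / det for 3×3, or solve directly):
  Sigma^{-1} = [[0.1928, 0.0843, -0.0723],
 [0.0843, 0.3494, -0.1566],
 [-0.0723, -0.1566, 0.2771]].

Step 3 — form the quadratic (x - mu)^T · Sigma^{-1} · (x - mu):
  Sigma^{-1} · (x - mu) = (-0.6506, -0.4096, 0.494).
  (x - mu)^T · [Sigma^{-1} · (x - mu)] = (-3)·(-0.6506) + (0)·(-0.4096) + (1)·(0.494) = 2.4458.

Step 4 — take square root: d = √(2.4458) ≈ 1.5639.

d(x, mu) = √(2.4458) ≈ 1.5639


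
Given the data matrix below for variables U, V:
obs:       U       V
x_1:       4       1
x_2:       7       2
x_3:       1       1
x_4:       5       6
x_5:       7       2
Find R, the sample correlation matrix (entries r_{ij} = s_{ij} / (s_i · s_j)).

Step 1 — column means:
  mean(U) = (4 + 7 + 1 + 5 + 7) / 5 = 24/5 = 4.8
  mean(V) = (1 + 2 + 1 + 6 + 2) / 5 = 12/5 = 2.4

Step 2 — sample variances and covariances s[i,j] = (1/(n-1)) · Σ_k (x_{k,i} - mean_i) · (x_{k,j} - mean_j), with n-1 = 4:
  s[U,U] = ((-0.8)·(-0.8) + (2.2)·(2.2) + (-3.8)·(-3.8) + (0.2)·(0.2) + (2.2)·(2.2)) / 4 = 24.8/4 = 6.2
  s[U,V] = ((-0.8)·(-1.4) + (2.2)·(-0.4) + (-3.8)·(-1.4) + (0.2)·(3.6) + (2.2)·(-0.4)) / 4 = 5.4/4 = 1.35
  s[V,V] = ((-1.4)·(-1.4) + (-0.4)·(-0.4) + (-1.4)·(-1.4) + (3.6)·(3.6) + (-0.4)·(-0.4)) / 4 = 17.2/4 = 4.3
  Sample standard deviations s_i = √(s[i,i]):
  s(U) = √(6.2) = 2.49
  s(V) = √(4.3) = 2.0736

Step 3 — r_{ij} = s_{ij} / (s_i · s_j):
  r[U,U] = 1 (diagonal).
  r[U,V] = 1.35 / (2.49 · 2.0736) = 1.35 / 5.1633 = 0.2615
  r[V,V] = 1 (diagonal).

R is symmetric with unit diagonal. Assembling:

R = [[1, 0.2615],
 [0.2615, 1]]


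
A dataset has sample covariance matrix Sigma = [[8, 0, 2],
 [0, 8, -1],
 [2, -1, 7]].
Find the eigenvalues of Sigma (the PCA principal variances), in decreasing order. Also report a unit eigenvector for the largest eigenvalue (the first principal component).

Step 1 — characteristic polynomial p(λ) = det(λI - Sigma) = λ³ - tr·λ² + c_1·λ - det, where tr = trace, c_1 = sum of the principal 2×2 minors, det = det(Sigma):
  tr = 8 + 8 + 7 = 23,
  c_1 = (8·8 - (0)²) + (8·7 - (2)²) + (8·7 - (-1)²) = 64 + 52 + 55 = 171,
  det = 8·(8·7 - (-1)²) - (0)·((0)·7 - (-1)·(2)) + (2)·((0)·(-1) - 8·(2)) = 8·(55) - (0)·(2) + (2)·(-16) = 408.
  So p(λ) = λ³ - 23λ² + 171λ - 408.
Step 2 — look for an integer root (rational root theorem: any rational root is an integer divisor of 408). Testing λ = 8:
  p(8) = 512 - 1472 + 1368 - 408 = 0  ✓
  Dividing out (λ - 8): p(λ) = (λ - 8)(λ² - 15λ + 51).
Step 3 — remaining eigenvalues from the quadratic λ² - 15λ + 51 = 0:
  Δ = 15² - 4·51 = 225 - 204 = 21,  λ = (15 ± √21)/2 = (15 ± 4.5826)/2 ≈ 9.7913 or 5.2087.
  Sorted: λ_1 = 9.7913,  λ_2 = 8,  λ_3 = 5.2087  (check: sum = 23 = tr ✓).

Step 4 — unit eigenvector for λ_1 ≈ 9.7913: v spans the null space of (Sigma - λ_1 I), whose rows are
  r_1 = (-1.7913, 0, 2),  r_2 = (0, -1.7913, -1),  r_3 = (2, -1, -2.7913).
  v is orthogonal to every row, so take v ∝ r_1 × r_2 = ((0)·(-1) - (2)·(-1.7913), (2)·(0) - (-1.7913)·(-1), (-1.7913)·(-1.7913) - (0)·(0)) ≈ (3.5826, -1.7913, 3.2087).
  Let u = (3.5826, -1.7913, 3.2087).
  ||u|| = √((3.5826)² + (-1.7913)² + (3.2087)²) = √(26.3394) ≈ 5.1322,  v_1 = u/||u|| ≈ (0.6981, -0.349, 0.6252) (||v_1|| = 1).

λ_1 = 9.7913,  λ_2 = 8,  λ_3 = 5.2087;  v_1 ≈ (0.6981, -0.349, 0.6252)


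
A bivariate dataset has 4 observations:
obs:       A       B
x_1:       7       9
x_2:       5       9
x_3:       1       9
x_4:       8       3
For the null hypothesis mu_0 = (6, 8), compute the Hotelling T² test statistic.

Step 1 — sample mean vector:
  mean(A) = (7 + 5 + 1 + 8) / 4 = 21/4 = 5.25
  mean(B) = (9 + 9 + 9 + 3) / 4 = 30/4 = 7.5
  x̄ = (5.25, 7.5),  deviation x̄ - mu_0 = (5.25, 7.5) - (6, 8) = (-0.75, -0.5).

Step 2 — sample covariance matrix, S[i,j] = (1/(n-1)) · Σ_k (x_{k,i} - mean_i) · (x_{k,j} - mean_j), divisor n-1 = 3:
  S[A,A] = ((1.75)·(1.75) + (-0.25)·(-0.25) + (-4.25)·(-4.25) + (2.75)·(2.75)) / 3 = 28.75/3 = 9.5833
  S[A,B] = ((1.75)·(1.5) + (-0.25)·(1.5) + (-4.25)·(1.5) + (2.75)·(-4.5)) / 3 = -16.5/3 = -5.5
  S[B,B] = ((1.5)·(1.5) + (1.5)·(1.5) + (1.5)·(1.5) + (-4.5)·(-4.5)) / 3 = 27/3 = 9
  S = [[9.5833, -5.5],
 [-5.5, 9]].

Step 3 — invert S. det(S) = 9.5833·9 - (-5.5)² = 56.
  S^{-1} = (1/det) · [[d, -b], [-b, a]] = [[0.1607, 0.0982],
 [0.0982, 0.1711]].

Step 4 — quadratic form (x̄ - mu_0)^T · S^{-1} · (x̄ - mu_0):
  S^{-1} · (x̄ - mu_0) = (-0.1696, -0.1592),
  (x̄ - mu_0)^T · [...] = (-0.75)·(-0.1696) + (-0.5)·(-0.1592) = 0.2068.

Step 5 — scale by n: T² = 4 · 0.2068 = 0.8274.

T² ≈ 0.8274


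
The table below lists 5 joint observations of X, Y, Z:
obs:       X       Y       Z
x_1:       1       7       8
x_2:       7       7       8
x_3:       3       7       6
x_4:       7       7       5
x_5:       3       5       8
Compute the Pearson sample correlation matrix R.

Step 1 — column means:
  mean(X) = (1 + 7 + 3 + 7 + 3) / 5 = 21/5 = 4.2
  mean(Y) = (7 + 7 + 7 + 7 + 5) / 5 = 33/5 = 6.6
  mean(Z) = (8 + 8 + 6 + 5 + 8) / 5 = 35/5 = 7

Step 2 — sample variances and covariances s[i,j] = (1/(n-1)) · Σ_k (x_{k,i} - mean_i) · (x_{k,j} - mean_j), with n-1 = 4:
  s[X,X] = ((-3.2)·(-3.2) + (2.8)·(2.8) + (-1.2)·(-1.2) + (2.8)·(2.8) + (-1.2)·(-1.2)) / 4 = 28.8/4 = 7.2
  s[X,Y] = ((-3.2)·(0.4) + (2.8)·(0.4) + (-1.2)·(0.4) + (2.8)·(0.4) + (-1.2)·(-1.6)) / 4 = 2.4/4 = 0.6
  s[X,Z] = ((-3.2)·(1) + (2.8)·(1) + (-1.2)·(-1) + (2.8)·(-2) + (-1.2)·(1)) / 4 = -6/4 = -1.5
  s[Y,Y] = ((0.4)·(0.4) + (0.4)·(0.4) + (0.4)·(0.4) + (0.4)·(0.4) + (-1.6)·(-1.6)) / 4 = 3.2/4 = 0.8
  s[Y,Z] = ((0.4)·(1) + (0.4)·(1) + (0.4)·(-1) + (0.4)·(-2) + (-1.6)·(1)) / 4 = -2/4 = -0.5
  s[Z,Z] = ((1)·(1) + (1)·(1) + (-1)·(-1) + (-2)·(-2) + (1)·(1)) / 4 = 8/4 = 2
  Sample standard deviations s_i = √(s[i,i]):
  s(X) = √(7.2) = 2.6833
  s(Y) = √(0.8) = 0.8944
  s(Z) = √(2) = 1.4142

Step 3 — r_{ij} = s_{ij} / (s_i · s_j):
  r[X,X] = 1 (diagonal).
  r[X,Y] = 0.6 / (2.6833 · 0.8944) = 0.6 / 2.4 = 0.25
  r[X,Z] = -1.5 / (2.6833 · 1.4142) = -1.5 / 3.7947 = -0.3953
  r[Y,Y] = 1 (diagonal).
  r[Y,Z] = -0.5 / (0.8944 · 1.4142) = -0.5 / 1.2649 = -0.3953
  r[Z,Z] = 1 (diagonal).

R is symmetric with unit diagonal. Assembling:

R = [[1, 0.25, -0.3953],
 [0.25, 1, -0.3953],
 [-0.3953, -0.3953, 1]]


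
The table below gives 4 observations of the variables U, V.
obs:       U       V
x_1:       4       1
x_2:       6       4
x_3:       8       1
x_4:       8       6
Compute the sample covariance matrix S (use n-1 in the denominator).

Step 1 — column means:
  mean(U) = (4 + 6 + 8 + 8) / 4 = 26/4 = 6.5
  mean(V) = (1 + 4 + 1 + 6) / 4 = 12/4 = 3

Step 2 — sample covariance S[i,j] = (1/(n-1)) · Σ_k (x_{k,i} - mean_i) · (x_{k,j} - mean_j), with n-1 = 3.
  S[U,U] = ((-2.5)·(-2.5) + (-0.5)·(-0.5) + (1.5)·(1.5) + (1.5)·(1.5)) / 3 = 11/3 = 3.6667
  S[U,V] = ((-2.5)·(-2) + (-0.5)·(1) + (1.5)·(-2) + (1.5)·(3)) / 3 = 6/3 = 2
  S[V,V] = ((-2)·(-2) + (1)·(1) + (-2)·(-2) + (3)·(3)) / 3 = 18/3 = 6

S is symmetric (S[j,i] = S[i,j]). Assembling:

S = [[3.6667, 2],
 [2, 6]]


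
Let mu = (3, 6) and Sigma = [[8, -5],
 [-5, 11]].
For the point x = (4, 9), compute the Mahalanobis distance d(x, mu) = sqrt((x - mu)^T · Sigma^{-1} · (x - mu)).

Step 1 — centre the observation: (x - mu) = (1, 3).

Step 2 — invert Sigma. det(Sigma) = 8·11 - (-5)² = 63.
  Sigma^{-1} = (1/det) · [[d, -b], [-b, a]] = [[0.1746, 0.0794],
 [0.0794, 0.127]].

Step 3 — form the quadratic (x - mu)^T · Sigma^{-1} · (x - mu):
  Sigma^{-1} · (x - mu) = (0.4127, 0.4603).
  (x - mu)^T · [Sigma^{-1} · (x - mu)] = (1)·(0.4127) + (3)·(0.4603) = 1.7937.

Step 4 — take square root: d = √(1.7937) ≈ 1.3393.

d(x, mu) = √(1.7937) ≈ 1.3393


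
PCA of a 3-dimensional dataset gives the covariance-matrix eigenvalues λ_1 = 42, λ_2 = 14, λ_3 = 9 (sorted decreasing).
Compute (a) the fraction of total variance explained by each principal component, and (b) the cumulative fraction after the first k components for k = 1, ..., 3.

Step 1 — total variance = trace(Sigma) = Σ λ_i = 42 + 14 + 9 = 65.

Step 2 — fraction explained by component i = λ_i / Σ λ:
  PC1: 42/65 = 0.6462
  PC2: 14/65 = 0.2154
  PC3: 9/65 = 0.1385

Step 3 — cumulative fraction after k components = (λ_1 + ... + λ_k) / Σ λ:
  k = 1: 42/65 = 0.6462
  k = 2: (42 + 14)/65 = 56/65 = 0.8615
  k = 3: (42 + 14 + 9)/65 = 65/65 = 1

Summary (fraction, with percent):

explained: PC1 0.6462 (64.62%), PC2 0.2154 (21.54%), PC3 0.1385 (13.85%);  cumulative: 0.6462, 0.8615, 1


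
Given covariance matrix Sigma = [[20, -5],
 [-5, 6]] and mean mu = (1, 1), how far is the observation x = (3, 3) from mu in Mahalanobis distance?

Step 1 — centre the observation: (x - mu) = (2, 2).

Step 2 — invert Sigma. det(Sigma) = 20·6 - (-5)² = 95.
  Sigma^{-1} = (1/det) · [[d, -b], [-b, a]] = [[0.0632, 0.0526],
 [0.0526, 0.2105]].

Step 3 — form the quadratic (x - mu)^T · Sigma^{-1} · (x - mu):
  Sigma^{-1} · (x - mu) = (0.2316, 0.5263).
  (x - mu)^T · [Sigma^{-1} · (x - mu)] = (2)·(0.2316) + (2)·(0.5263) = 1.5158.

Step 4 — take square root: d = √(1.5158) ≈ 1.2312.

d(x, mu) = √(1.5158) ≈ 1.2312


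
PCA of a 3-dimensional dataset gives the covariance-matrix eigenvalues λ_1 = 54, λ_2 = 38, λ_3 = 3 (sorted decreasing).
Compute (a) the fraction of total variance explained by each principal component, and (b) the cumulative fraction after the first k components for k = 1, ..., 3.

Step 1 — total variance = trace(Sigma) = Σ λ_i = 54 + 38 + 3 = 95.

Step 2 — fraction explained by component i = λ_i / Σ λ:
  PC1: 54/95 = 0.5684
  PC2: 38/95 = 0.4
  PC3: 3/95 = 0.0316

Step 3 — cumulative fraction after k components = (λ_1 + ... + λ_k) / Σ λ:
  k = 1: 54/95 = 0.5684
  k = 2: (54 + 38)/95 = 92/95 = 0.9684
  k = 3: (54 + 38 + 3)/95 = 95/95 = 1

Summary (fraction, with percent):

explained: PC1 0.5684 (56.84%), PC2 0.4 (40%), PC3 0.0316 (3.16%);  cumulative: 0.5684, 0.9684, 1


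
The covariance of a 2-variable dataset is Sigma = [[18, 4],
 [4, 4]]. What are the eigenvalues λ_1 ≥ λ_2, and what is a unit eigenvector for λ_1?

Step 1 — characteristic polynomial of 2×2 Sigma:
  det(Sigma - λI) = λ² - trace · λ + det = 0.
  trace = 18 + 4 = 22, det = 18·4 - (4)² = 56.
Step 2 — discriminant:
  Δ = trace² - 4·det = 484 - 224 = 260.
Step 3 — eigenvalues:
  λ = (trace ± √Δ)/2 = (22 ± 16.1245)/2,
  λ_1 = 19.0623,  λ_2 = 2.9377.

Step 4 — unit eigenvector for λ_1: solve (Sigma - λ_1 I)v = 0. First row:
  (18 - 19.0623)·v_x + (4)·v_y = 0, i.e. (-1.0623)·v_x + (4)·v_y = 0,
  so v ∝ (b, λ_1 - a) = (4, 1.0623) = u.
  ||u|| = √((4)² + (1.0623)²) = √(17.1284) ≈ 4.1386,
  v_1 = u/||u|| ≈ (0.9665, 0.2567) (||v_1|| = 1).

λ_1 = 19.0623,  λ_2 = 2.9377;  v_1 ≈ (0.9665, 0.2567)


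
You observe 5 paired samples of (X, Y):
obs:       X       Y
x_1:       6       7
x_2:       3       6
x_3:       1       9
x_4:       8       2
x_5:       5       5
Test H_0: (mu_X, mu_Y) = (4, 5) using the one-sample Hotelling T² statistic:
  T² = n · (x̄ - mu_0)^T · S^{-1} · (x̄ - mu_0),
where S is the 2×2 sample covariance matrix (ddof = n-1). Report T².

Step 1 — sample mean vector:
  mean(X) = (6 + 3 + 1 + 8 + 5) / 5 = 23/5 = 4.6
  mean(Y) = (7 + 6 + 9 + 2 + 5) / 5 = 29/5 = 5.8
  x̄ = (4.6, 5.8),  deviation x̄ - mu_0 = (4.6, 5.8) - (4, 5) = (0.6, 0.8).

Step 2 — sample covariance matrix, S[i,j] = (1/(n-1)) · Σ_k (x_{k,i} - mean_i) · (x_{k,j} - mean_j), divisor n-1 = 4:
  S[X,X] = ((1.4)·(1.4) + (-1.6)·(-1.6) + (-3.6)·(-3.6) + (3.4)·(3.4) + (0.4)·(0.4)) / 4 = 29.2/4 = 7.3
  S[X,Y] = ((1.4)·(1.2) + (-1.6)·(0.2) + (-3.6)·(3.2) + (3.4)·(-3.8) + (0.4)·(-0.8)) / 4 = -23.4/4 = -5.85
  S[Y,Y] = ((1.2)·(1.2) + (0.2)·(0.2) + (3.2)·(3.2) + (-3.8)·(-3.8) + (-0.8)·(-0.8)) / 4 = 26.8/4 = 6.7
  S = [[7.3, -5.85],
 [-5.85, 6.7]].

Step 3 — invert S. det(S) = 7.3·6.7 - (-5.85)² = 14.6875.
  S^{-1} = (1/det) · [[d, -b], [-b, a]] = [[0.4562, 0.3983],
 [0.3983, 0.497]].

Step 4 — quadratic form (x̄ - mu_0)^T · S^{-1} · (x̄ - mu_0):
  S^{-1} · (x̄ - mu_0) = (0.5923, 0.6366),
  (x̄ - mu_0)^T · [...] = (0.6)·(0.5923) + (0.8)·(0.6366) = 0.8647.

Step 5 — scale by n: T² = 5 · 0.8647 = 4.3234.

T² ≈ 4.3234


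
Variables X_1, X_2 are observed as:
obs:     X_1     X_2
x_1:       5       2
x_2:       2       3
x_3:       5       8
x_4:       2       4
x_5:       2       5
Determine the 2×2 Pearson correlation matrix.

Step 1 — column means:
  mean(X_1) = (5 + 2 + 5 + 2 + 2) / 5 = 16/5 = 3.2
  mean(X_2) = (2 + 3 + 8 + 4 + 5) / 5 = 22/5 = 4.4

Step 2 — sample variances and covariances s[i,j] = (1/(n-1)) · Σ_k (x_{k,i} - mean_i) · (x_{k,j} - mean_j), with n-1 = 4:
  s[X_1,X_1] = ((1.8)·(1.8) + (-1.2)·(-1.2) + (1.8)·(1.8) + (-1.2)·(-1.2) + (-1.2)·(-1.2)) / 4 = 10.8/4 = 2.7
  s[X_1,X_2] = ((1.8)·(-2.4) + (-1.2)·(-1.4) + (1.8)·(3.6) + (-1.2)·(-0.4) + (-1.2)·(0.6)) / 4 = 3.6/4 = 0.9
  s[X_2,X_2] = ((-2.4)·(-2.4) + (-1.4)·(-1.4) + (3.6)·(3.6) + (-0.4)·(-0.4) + (0.6)·(0.6)) / 4 = 21.2/4 = 5.3
  Sample standard deviations s_i = √(s[i,i]):
  s(X_1) = √(2.7) = 1.6432
  s(X_2) = √(5.3) = 2.3022

Step 3 — r_{ij} = s_{ij} / (s_i · s_j):
  r[X_1,X_1] = 1 (diagonal).
  r[X_1,X_2] = 0.9 / (1.6432 · 2.3022) = 0.9 / 3.7829 = 0.2379
  r[X_2,X_2] = 1 (diagonal).

R is symmetric with unit diagonal. Assembling:

R = [[1, 0.2379],
 [0.2379, 1]]


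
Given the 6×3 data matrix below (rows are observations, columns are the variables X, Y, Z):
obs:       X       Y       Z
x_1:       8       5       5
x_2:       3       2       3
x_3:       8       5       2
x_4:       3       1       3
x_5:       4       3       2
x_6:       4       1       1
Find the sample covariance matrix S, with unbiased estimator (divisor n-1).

Step 1 — column means:
  mean(X) = (8 + 3 + 8 + 3 + 4 + 4) / 6 = 30/6 = 5
  mean(Y) = (5 + 2 + 5 + 1 + 3 + 1) / 6 = 17/6 = 2.8333
  mean(Z) = (5 + 3 + 2 + 3 + 2 + 1) / 6 = 16/6 = 2.6667

Step 2 — sample covariance S[i,j] = (1/(n-1)) · Σ_k (x_{k,i} - mean_i) · (x_{k,j} - mean_j), with n-1 = 5.
  S[X,X] = ((3)·(3) + (-2)·(-2) + (3)·(3) + (-2)·(-2) + (-1)·(-1) + (-1)·(-1)) / 5 = 28/5 = 5.6
  S[X,Y] = ((3)·(2.1667) + (-2)·(-0.8333) + (3)·(2.1667) + (-2)·(-1.8333) + (-1)·(0.1667) + (-1)·(-1.8333)) / 5 = 20/5 = 4
  S[X,Z] = ((3)·(2.3333) + (-2)·(0.3333) + (3)·(-0.6667) + (-2)·(0.3333) + (-1)·(-0.6667) + (-1)·(-1.6667)) / 5 = 6/5 = 1.2
  S[Y,Y] = ((2.1667)·(2.1667) + (-0.8333)·(-0.8333) + (2.1667)·(2.1667) + (-1.8333)·(-1.8333) + (0.1667)·(0.1667) + (-1.8333)·(-1.8333)) / 5 = 16.8333/5 = 3.3667
  S[Y,Z] = ((2.1667)·(2.3333) + (-0.8333)·(0.3333) + (2.1667)·(-0.6667) + (-1.8333)·(0.3333) + (0.1667)·(-0.6667) + (-1.8333)·(-1.6667)) / 5 = 5.6667/5 = 1.1333
  S[Z,Z] = ((2.3333)·(2.3333) + (0.3333)·(0.3333) + (-0.6667)·(-0.6667) + (0.3333)·(0.3333) + (-0.6667)·(-0.6667) + (-1.6667)·(-1.6667)) / 5 = 9.3333/5 = 1.8667

S is symmetric (S[j,i] = S[i,j]). Assembling:

S = [[5.6, 4, 1.2],
 [4, 3.3667, 1.1333],
 [1.2, 1.1333, 1.8667]]


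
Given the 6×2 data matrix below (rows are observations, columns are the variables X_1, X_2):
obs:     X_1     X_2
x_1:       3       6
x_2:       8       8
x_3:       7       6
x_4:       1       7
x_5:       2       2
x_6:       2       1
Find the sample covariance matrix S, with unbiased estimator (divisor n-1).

Step 1 — column means:
  mean(X_1) = (3 + 8 + 7 + 1 + 2 + 2) / 6 = 23/6 = 3.8333
  mean(X_2) = (6 + 8 + 6 + 7 + 2 + 1) / 6 = 30/6 = 5

Step 2 — sample covariance S[i,j] = (1/(n-1)) · Σ_k (x_{k,i} - mean_i) · (x_{k,j} - mean_j), with n-1 = 5.
  S[X_1,X_1] = ((-0.8333)·(-0.8333) + (4.1667)·(4.1667) + (3.1667)·(3.1667) + (-2.8333)·(-2.8333) + (-1.8333)·(-1.8333) + (-1.8333)·(-1.8333)) / 5 = 42.8333/5 = 8.5667
  S[X_1,X_2] = ((-0.8333)·(1) + (4.1667)·(3) + (3.1667)·(1) + (-2.8333)·(2) + (-1.8333)·(-3) + (-1.8333)·(-4)) / 5 = 22/5 = 4.4
  S[X_2,X_2] = ((1)·(1) + (3)·(3) + (1)·(1) + (2)·(2) + (-3)·(-3) + (-4)·(-4)) / 5 = 40/5 = 8

S is symmetric (S[j,i] = S[i,j]). Assembling:

S = [[8.5667, 4.4],
 [4.4, 8]]


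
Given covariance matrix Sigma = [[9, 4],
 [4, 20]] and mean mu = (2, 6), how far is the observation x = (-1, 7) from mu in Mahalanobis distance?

Step 1 — centre the observation: (x - mu) = (-3, 1).

Step 2 — invert Sigma. det(Sigma) = 9·20 - (4)² = 164.
  Sigma^{-1} = (1/det) · [[d, -b], [-b, a]] = [[0.122, -0.0244],
 [-0.0244, 0.0549]].

Step 3 — form the quadratic (x - mu)^T · Sigma^{-1} · (x - mu):
  Sigma^{-1} · (x - mu) = (-0.3902, 0.128).
  (x - mu)^T · [Sigma^{-1} · (x - mu)] = (-3)·(-0.3902) + (1)·(0.128) = 1.2988.

Step 4 — take square root: d = √(1.2988) ≈ 1.1396.

d(x, mu) = √(1.2988) ≈ 1.1396


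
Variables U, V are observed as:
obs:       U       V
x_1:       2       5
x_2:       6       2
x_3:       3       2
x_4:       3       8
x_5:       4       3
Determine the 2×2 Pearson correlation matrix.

Step 1 — column means:
  mean(U) = (2 + 6 + 3 + 3 + 4) / 5 = 18/5 = 3.6
  mean(V) = (5 + 2 + 2 + 8 + 3) / 5 = 20/5 = 4

Step 2 — sample variances and covariances s[i,j] = (1/(n-1)) · Σ_k (x_{k,i} - mean_i) · (x_{k,j} - mean_j), with n-1 = 4:
  s[U,U] = ((-1.6)·(-1.6) + (2.4)·(2.4) + (-0.6)·(-0.6) + (-0.6)·(-0.6) + (0.4)·(0.4)) / 4 = 9.2/4 = 2.3
  s[U,V] = ((-1.6)·(1) + (2.4)·(-2) + (-0.6)·(-2) + (-0.6)·(4) + (0.4)·(-1)) / 4 = -8/4 = -2
  s[V,V] = ((1)·(1) + (-2)·(-2) + (-2)·(-2) + (4)·(4) + (-1)·(-1)) / 4 = 26/4 = 6.5
  Sample standard deviations s_i = √(s[i,i]):
  s(U) = √(2.3) = 1.5166
  s(V) = √(6.5) = 2.5495

Step 3 — r_{ij} = s_{ij} / (s_i · s_j):
  r[U,U] = 1 (diagonal).
  r[U,V] = -2 / (1.5166 · 2.5495) = -2 / 3.8665 = -0.5173
  r[V,V] = 1 (diagonal).

R is symmetric with unit diagonal. Assembling:

R = [[1, -0.5173],
 [-0.5173, 1]]


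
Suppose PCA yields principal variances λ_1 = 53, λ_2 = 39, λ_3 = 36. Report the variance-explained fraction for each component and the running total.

Step 1 — total variance = trace(Sigma) = Σ λ_i = 53 + 39 + 36 = 128.

Step 2 — fraction explained by component i = λ_i / Σ λ:
  PC1: 53/128 = 0.4141
  PC2: 39/128 = 0.3047
  PC3: 36/128 = 0.2812

Step 3 — cumulative fraction after k components = (λ_1 + ... + λ_k) / Σ λ:
  k = 1: 53/128 = 0.4141
  k = 2: (53 + 39)/128 = 92/128 = 0.7188
  k = 3: (53 + 39 + 36)/128 = 128/128 = 1

Summary (fraction, with percent):

explained: PC1 0.4141 (41.41%), PC2 0.3047 (30.47%), PC3 0.2812 (28.12%);  cumulative: 0.4141, 0.7188, 1


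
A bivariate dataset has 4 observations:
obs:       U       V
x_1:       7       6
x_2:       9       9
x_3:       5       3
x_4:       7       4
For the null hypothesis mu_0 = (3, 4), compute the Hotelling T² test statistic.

Step 1 — sample mean vector:
  mean(U) = (7 + 9 + 5 + 7) / 4 = 28/4 = 7
  mean(V) = (6 + 9 + 3 + 4) / 4 = 22/4 = 5.5
  x̄ = (7, 5.5),  deviation x̄ - mu_0 = (7, 5.5) - (3, 4) = (4, 1.5).

Step 2 — sample covariance matrix, S[i,j] = (1/(n-1)) · Σ_k (x_{k,i} - mean_i) · (x_{k,j} - mean_j), divisor n-1 = 3:
  S[U,U] = ((0)·(0) + (2)·(2) + (-2)·(-2) + (0)·(0)) / 3 = 8/3 = 2.6667
  S[U,V] = ((0)·(0.5) + (2)·(3.5) + (-2)·(-2.5) + (0)·(-1.5)) / 3 = 12/3 = 4
  S[V,V] = ((0.5)·(0.5) + (3.5)·(3.5) + (-2.5)·(-2.5) + (-1.5)·(-1.5)) / 3 = 21/3 = 7
  S = [[2.6667, 4],
 [4, 7]].

Step 3 — invert S. det(S) = 2.6667·7 - (4)² = 2.6667.
  S^{-1} = (1/det) · [[d, -b], [-b, a]] = [[2.625, -1.5],
 [-1.5, 1]].

Step 4 — quadratic form (x̄ - mu_0)^T · S^{-1} · (x̄ - mu_0):
  S^{-1} · (x̄ - mu_0) = (8.25, -4.5),
  (x̄ - mu_0)^T · [...] = (4)·(8.25) + (1.5)·(-4.5) = 26.25.

Step 5 — scale by n: T² = 4 · 26.25 = 105.

T² ≈ 105


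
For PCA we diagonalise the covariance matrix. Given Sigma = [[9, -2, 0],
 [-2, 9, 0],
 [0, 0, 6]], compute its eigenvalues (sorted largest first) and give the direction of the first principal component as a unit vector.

Step 1 — characteristic polynomial p(λ) = det(λI - Sigma) = λ³ - tr·λ² + c_1·λ - det, where tr = trace, c_1 = sum of the principal 2×2 minors, det = det(Sigma):
  tr = 9 + 9 + 6 = 24,
  c_1 = (9·9 - (-2)²) + (9·6 - (0)²) + (9·6 - (0)²) = 77 + 54 + 54 = 185,
  det = 9·(9·6 - (0)²) - (-2)·((-2)·6 - (0)·(0)) + (0)·((-2)·(0) - 9·(0)) = 9·(54) - (-2)·(-12) + (0)·(0) = 462.
  So p(λ) = λ³ - 24λ² + 185λ - 462.
Step 2 — look for an integer root (rational root theorem: any rational root is an integer divisor of 462). Testing λ = 6:
  p(6) = 216 - 864 + 1110 - 462 = 0  ✓
  Dividing out (λ - 6): p(λ) = (λ - 6)(λ² - 18λ + 77).
Step 3 — remaining eigenvalues from the quadratic λ² - 18λ + 77 = 0:
  Δ = 18² - 4·77 = 324 - 308 = 16,  λ = (18 ± √16)/2 = (18 ± 4)/2 = 11 or 7.
  Sorted: λ_1 = 11,  λ_2 = 7,  λ_3 = 6  (check: sum = 24 = tr ✓).

Step 4 — unit eigenvector for λ_1 = 11: v spans the null space of (Sigma - λ_1 I), whose rows are
  r_1 = (-2, -2, 0),  r_2 = (-2, -2, 0),  r_3 = (0, 0, -5).
  v is orthogonal to every row, so take v ∝ r_1 × r_3 = ((-2)·(-5) - (0)·(0), (0)·(0) - (-2)·(-5), (-2)·(0) - (-2)·(0)) = (10, -10, 0).
  Rescale (divide by 10): u = (1, -1, 0).
  ||u|| = √((1)² + (-1)² + (0)²) = √(2) ≈ 1.4142,  v_1 = u/||u|| ≈ (0.7071, -0.7071, 0) (||v_1|| = 1).

λ_1 = 11,  λ_2 = 7,  λ_3 = 6;  v_1 ≈ (0.7071, -0.7071, 0)


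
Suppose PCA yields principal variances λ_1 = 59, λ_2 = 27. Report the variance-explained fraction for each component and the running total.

Step 1 — total variance = trace(Sigma) = Σ λ_i = 59 + 27 = 86.

Step 2 — fraction explained by component i = λ_i / Σ λ:
  PC1: 59/86 = 0.686
  PC2: 27/86 = 0.314

Step 3 — cumulative fraction after k components = (λ_1 + ... + λ_k) / Σ λ:
  k = 1: 59/86 = 0.686
  k = 2: (59 + 27)/86 = 86/86 = 1

Summary (fraction, with percent):

explained: PC1 0.686 (68.6%), PC2 0.314 (31.4%);  cumulative: 0.686, 1


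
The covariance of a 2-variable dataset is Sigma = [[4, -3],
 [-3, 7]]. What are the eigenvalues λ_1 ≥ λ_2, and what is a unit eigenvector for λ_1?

Step 1 — characteristic polynomial of 2×2 Sigma:
  det(Sigma - λI) = λ² - trace · λ + det = 0.
  trace = 4 + 7 = 11, det = 4·7 - (-3)² = 19.
Step 2 — discriminant:
  Δ = trace² - 4·det = 121 - 76 = 45.
Step 3 — eigenvalues:
  λ = (trace ± √Δ)/2 = (11 ± 6.7082)/2,
  λ_1 = 8.8541,  λ_2 = 2.1459.

Step 4 — unit eigenvector for λ_1: solve (Sigma - λ_1 I)v = 0. First row:
  (4 - 8.8541)·v_x + (-3)·v_y = 0, i.e. (-4.8541)·v_x + (-3)·v_y = 0,
  so v ∝ (b, λ_1 - a) = (-3, 4.8541); multiply by -1 so the first entry is positive: u = (3, -4.8541).
  ||u|| = √((3)² + (-4.8541)²) = √(32.5623) ≈ 5.7063,
  v_1 = u/||u|| ≈ (0.5257, -0.8507) (||v_1|| = 1).

λ_1 = 8.8541,  λ_2 = 2.1459;  v_1 ≈ (0.5257, -0.8507)


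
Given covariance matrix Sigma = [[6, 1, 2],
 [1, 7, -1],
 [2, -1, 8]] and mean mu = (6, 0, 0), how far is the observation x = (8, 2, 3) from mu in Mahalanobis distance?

Step 1 — centre the observation: (x - mu) = (2, 2, 3).

Step 2 — invert Sigma (cofactor / det for 3×3, or solve directly):
  Sigma^{-1} = [[0.1897, -0.0345, -0.0517],
 [-0.0345, 0.1517, 0.0276],
 [-0.0517, 0.0276, 0.1414]].

Step 3 — form the quadratic (x - mu)^T · Sigma^{-1} · (x - mu):
  Sigma^{-1} · (x - mu) = (0.1552, 0.3172, 0.3759).
  (x - mu)^T · [Sigma^{-1} · (x - mu)] = (2)·(0.1552) + (2)·(0.3172) + (3)·(0.3759) = 2.0724.

Step 4 — take square root: d = √(2.0724) ≈ 1.4396.

d(x, mu) = √(2.0724) ≈ 1.4396


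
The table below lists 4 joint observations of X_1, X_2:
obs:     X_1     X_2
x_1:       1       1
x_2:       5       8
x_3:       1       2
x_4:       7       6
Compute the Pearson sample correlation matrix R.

Step 1 — column means:
  mean(X_1) = (1 + 5 + 1 + 7) / 4 = 14/4 = 3.5
  mean(X_2) = (1 + 8 + 2 + 6) / 4 = 17/4 = 4.25

Step 2 — sample variances and covariances s[i,j] = (1/(n-1)) · Σ_k (x_{k,i} - mean_i) · (x_{k,j} - mean_j), with n-1 = 3:
  s[X_1,X_1] = ((-2.5)·(-2.5) + (1.5)·(1.5) + (-2.5)·(-2.5) + (3.5)·(3.5)) / 3 = 27/3 = 9
  s[X_1,X_2] = ((-2.5)·(-3.25) + (1.5)·(3.75) + (-2.5)·(-2.25) + (3.5)·(1.75)) / 3 = 25.5/3 = 8.5
  s[X_2,X_2] = ((-3.25)·(-3.25) + (3.75)·(3.75) + (-2.25)·(-2.25) + (1.75)·(1.75)) / 3 = 32.75/3 = 10.9167
  Sample standard deviations s_i = √(s[i,i]):
  s(X_1) = √(9) = 3
  s(X_2) = √(10.9167) = 3.304

Step 3 — r_{ij} = s_{ij} / (s_i · s_j):
  r[X_1,X_1] = 1 (diagonal).
  r[X_1,X_2] = 8.5 / (3 · 3.304) = 8.5 / 9.9121 = 0.8575
  r[X_2,X_2] = 1 (diagonal).

R is symmetric with unit diagonal. Assembling:

R = [[1, 0.8575],
 [0.8575, 1]]


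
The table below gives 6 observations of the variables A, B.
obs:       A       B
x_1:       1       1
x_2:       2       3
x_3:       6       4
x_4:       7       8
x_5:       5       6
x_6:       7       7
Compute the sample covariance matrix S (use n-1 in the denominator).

Step 1 — column means:
  mean(A) = (1 + 2 + 6 + 7 + 5 + 7) / 6 = 28/6 = 4.6667
  mean(B) = (1 + 3 + 4 + 8 + 6 + 7) / 6 = 29/6 = 4.8333

Step 2 — sample covariance S[i,j] = (1/(n-1)) · Σ_k (x_{k,i} - mean_i) · (x_{k,j} - mean_j), with n-1 = 5.
  S[A,A] = ((-3.6667)·(-3.6667) + (-2.6667)·(-2.6667) + (1.3333)·(1.3333) + (2.3333)·(2.3333) + (0.3333)·(0.3333) + (2.3333)·(2.3333)) / 5 = 33.3333/5 = 6.6667
  S[A,B] = ((-3.6667)·(-3.8333) + (-2.6667)·(-1.8333) + (1.3333)·(-0.8333) + (2.3333)·(3.1667) + (0.3333)·(1.1667) + (2.3333)·(2.1667)) / 5 = 30.6667/5 = 6.1333
  S[B,B] = ((-3.8333)·(-3.8333) + (-1.8333)·(-1.8333) + (-0.8333)·(-0.8333) + (3.1667)·(3.1667) + (1.1667)·(1.1667) + (2.1667)·(2.1667)) / 5 = 34.8333/5 = 6.9667

S is symmetric (S[j,i] = S[i,j]). Assembling:

S = [[6.6667, 6.1333],
 [6.1333, 6.9667]]


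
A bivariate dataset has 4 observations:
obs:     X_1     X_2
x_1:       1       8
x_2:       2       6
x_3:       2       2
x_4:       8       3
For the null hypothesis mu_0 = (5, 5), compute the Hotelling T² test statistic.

Step 1 — sample mean vector:
  mean(X_1) = (1 + 2 + 2 + 8) / 4 = 13/4 = 3.25
  mean(X_2) = (8 + 6 + 2 + 3) / 4 = 19/4 = 4.75
  x̄ = (3.25, 4.75),  deviation x̄ - mu_0 = (3.25, 4.75) - (5, 5) = (-1.75, -0.25).

Step 2 — sample covariance matrix, S[i,j] = (1/(n-1)) · Σ_k (x_{k,i} - mean_i) · (x_{k,j} - mean_j), divisor n-1 = 3:
  S[X_1,X_1] = ((-2.25)·(-2.25) + (-1.25)·(-1.25) + (-1.25)·(-1.25) + (4.75)·(4.75)) / 3 = 30.75/3 = 10.25
  S[X_1,X_2] = ((-2.25)·(3.25) + (-1.25)·(1.25) + (-1.25)·(-2.75) + (4.75)·(-1.75)) / 3 = -13.75/3 = -4.5833
  S[X_2,X_2] = ((3.25)·(3.25) + (1.25)·(1.25) + (-2.75)·(-2.75) + (-1.75)·(-1.75)) / 3 = 22.75/3 = 7.5833
  S = [[10.25, -4.5833],
 [-4.5833, 7.5833]].

Step 3 — invert S. det(S) = 10.25·7.5833 - (-4.5833)² = 56.7222.
  S^{-1} = (1/det) · [[d, -b], [-b, a]] = [[0.1337, 0.0808],
 [0.0808, 0.1807]].

Step 4 — quadratic form (x̄ - mu_0)^T · S^{-1} · (x̄ - mu_0):
  S^{-1} · (x̄ - mu_0) = (-0.2542, -0.1866),
  (x̄ - mu_0)^T · [...] = (-1.75)·(-0.2542) + (-0.25)·(-0.1866) = 0.4914.

Step 5 — scale by n: T² = 4 · 0.4914 = 1.9657.

T² ≈ 1.9657


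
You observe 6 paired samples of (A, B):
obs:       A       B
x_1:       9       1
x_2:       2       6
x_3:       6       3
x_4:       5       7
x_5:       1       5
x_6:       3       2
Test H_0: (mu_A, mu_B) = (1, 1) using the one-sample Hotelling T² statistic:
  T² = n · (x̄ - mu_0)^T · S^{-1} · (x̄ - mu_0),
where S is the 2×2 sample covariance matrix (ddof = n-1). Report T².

Step 1 — sample mean vector:
  mean(A) = (9 + 2 + 6 + 5 + 1 + 3) / 6 = 26/6 = 4.3333
  mean(B) = (1 + 6 + 3 + 7 + 5 + 2) / 6 = 24/6 = 4
  x̄ = (4.3333, 4),  deviation x̄ - mu_0 = (4.3333, 4) - (1, 1) = (3.3333, 3).

Step 2 — sample covariance matrix, S[i,j] = (1/(n-1)) · Σ_k (x_{k,i} - mean_i) · (x_{k,j} - mean_j), divisor n-1 = 5:
  S[A,A] = ((4.6667)·(4.6667) + (-2.3333)·(-2.3333) + (1.6667)·(1.6667) + (0.6667)·(0.6667) + (-3.3333)·(-3.3333) + (-1.3333)·(-1.3333)) / 5 = 43.3333/5 = 8.6667
  S[A,B] = ((4.6667)·(-3) + (-2.3333)·(2) + (1.6667)·(-1) + (0.6667)·(3) + (-3.3333)·(1) + (-1.3333)·(-2)) / 5 = -19/5 = -3.8
  S[B,B] = ((-3)·(-3) + (2)·(2) + (-1)·(-1) + (3)·(3) + (1)·(1) + (-2)·(-2)) / 5 = 28/5 = 5.6
  S = [[8.6667, -3.8],
 [-3.8, 5.6]].

Step 3 — invert S. det(S) = 8.6667·5.6 - (-3.8)² = 34.0933.
  S^{-1} = (1/det) · [[d, -b], [-b, a]] = [[0.1643, 0.1115],
 [0.1115, 0.2542]].

Step 4 — quadratic form (x̄ - mu_0)^T · S^{-1} · (x̄ - mu_0):
  S^{-1} · (x̄ - mu_0) = (0.8819, 1.1341),
  (x̄ - mu_0)^T · [...] = (3.3333)·(0.8819) + (3)·(1.1341) = 6.3421.

Step 5 — scale by n: T² = 6 · 6.3421 = 38.0524.

T² ≈ 38.0524


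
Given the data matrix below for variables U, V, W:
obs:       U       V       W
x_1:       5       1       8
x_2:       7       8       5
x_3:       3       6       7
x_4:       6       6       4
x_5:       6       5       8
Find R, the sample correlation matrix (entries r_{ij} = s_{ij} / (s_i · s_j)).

Step 1 — column means:
  mean(U) = (5 + 7 + 3 + 6 + 6) / 5 = 27/5 = 5.4
  mean(V) = (1 + 8 + 6 + 6 + 5) / 5 = 26/5 = 5.2
  mean(W) = (8 + 5 + 7 + 4 + 8) / 5 = 32/5 = 6.4

Step 2 — sample variances and covariances s[i,j] = (1/(n-1)) · Σ_k (x_{k,i} - mean_i) · (x_{k,j} - mean_j), with n-1 = 4:
  s[U,U] = ((-0.4)·(-0.4) + (1.6)·(1.6) + (-2.4)·(-2.4) + (0.6)·(0.6) + (0.6)·(0.6)) / 4 = 9.2/4 = 2.3
  s[U,V] = ((-0.4)·(-4.2) + (1.6)·(2.8) + (-2.4)·(0.8) + (0.6)·(0.8) + (0.6)·(-0.2)) / 4 = 4.6/4 = 1.15
  s[U,W] = ((-0.4)·(1.6) + (1.6)·(-1.4) + (-2.4)·(0.6) + (0.6)·(-2.4) + (0.6)·(1.6)) / 4 = -4.8/4 = -1.2
  s[V,V] = ((-4.2)·(-4.2) + (2.8)·(2.8) + (0.8)·(0.8) + (0.8)·(0.8) + (-0.2)·(-0.2)) / 4 = 26.8/4 = 6.7
  s[V,W] = ((-4.2)·(1.6) + (2.8)·(-1.4) + (0.8)·(0.6) + (0.8)·(-2.4) + (-0.2)·(1.6)) / 4 = -12.4/4 = -3.1
  s[W,W] = ((1.6)·(1.6) + (-1.4)·(-1.4) + (0.6)·(0.6) + (-2.4)·(-2.4) + (1.6)·(1.6)) / 4 = 13.2/4 = 3.3
  Sample standard deviations s_i = √(s[i,i]):
  s(U) = √(2.3) = 1.5166
  s(V) = √(6.7) = 2.5884
  s(W) = √(3.3) = 1.8166

Step 3 — r_{ij} = s_{ij} / (s_i · s_j):
  r[U,U] = 1 (diagonal).
  r[U,V] = 1.15 / (1.5166 · 2.5884) = 1.15 / 3.9256 = 0.293
  r[U,W] = -1.2 / (1.5166 · 1.8166) = -1.2 / 2.755 = -0.4356
  r[V,V] = 1 (diagonal).
  r[V,W] = -3.1 / (2.5884 · 1.8166) = -3.1 / 4.7021 = -0.6593
  r[W,W] = 1 (diagonal).

R is symmetric with unit diagonal. Assembling:

R = [[1, 0.293, -0.4356],
 [0.293, 1, -0.6593],
 [-0.4356, -0.6593, 1]]


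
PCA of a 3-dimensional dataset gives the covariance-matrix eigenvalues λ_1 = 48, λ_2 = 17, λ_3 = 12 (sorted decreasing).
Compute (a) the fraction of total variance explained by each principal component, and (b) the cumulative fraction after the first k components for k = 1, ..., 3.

Step 1 — total variance = trace(Sigma) = Σ λ_i = 48 + 17 + 12 = 77.

Step 2 — fraction explained by component i = λ_i / Σ λ:
  PC1: 48/77 = 0.6234
  PC2: 17/77 = 0.2208
  PC3: 12/77 = 0.1558

Step 3 — cumulative fraction after k components = (λ_1 + ... + λ_k) / Σ λ:
  k = 1: 48/77 = 0.6234
  k = 2: (48 + 17)/77 = 65/77 = 0.8442
  k = 3: (48 + 17 + 12)/77 = 77/77 = 1

Summary (fraction, with percent):

explained: PC1 0.6234 (62.34%), PC2 0.2208 (22.08%), PC3 0.1558 (15.58%);  cumulative: 0.6234, 0.8442, 1


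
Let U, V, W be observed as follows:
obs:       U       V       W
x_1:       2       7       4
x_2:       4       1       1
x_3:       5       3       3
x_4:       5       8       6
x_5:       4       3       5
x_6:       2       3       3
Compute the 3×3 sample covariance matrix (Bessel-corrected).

Step 1 — column means:
  mean(U) = (2 + 4 + 5 + 5 + 4 + 2) / 6 = 22/6 = 3.6667
  mean(V) = (7 + 1 + 3 + 8 + 3 + 3) / 6 = 25/6 = 4.1667
  mean(W) = (4 + 1 + 3 + 6 + 5 + 3) / 6 = 22/6 = 3.6667

Step 2 — sample covariance S[i,j] = (1/(n-1)) · Σ_k (x_{k,i} - mean_i) · (x_{k,j} - mean_j), with n-1 = 5.
  S[U,U] = ((-1.6667)·(-1.6667) + (0.3333)·(0.3333) + (1.3333)·(1.3333) + (1.3333)·(1.3333) + (0.3333)·(0.3333) + (-1.6667)·(-1.6667)) / 5 = 9.3333/5 = 1.8667
  S[U,V] = ((-1.6667)·(2.8333) + (0.3333)·(-3.1667) + (1.3333)·(-1.1667) + (1.3333)·(3.8333) + (0.3333)·(-1.1667) + (-1.6667)·(-1.1667)) / 5 = -0.6667/5 = -0.1333
  S[U,W] = ((-1.6667)·(0.3333) + (0.3333)·(-2.6667) + (1.3333)·(-0.6667) + (1.3333)·(2.3333) + (0.3333)·(1.3333) + (-1.6667)·(-0.6667)) / 5 = 2.3333/5 = 0.4667
  S[V,V] = ((2.8333)·(2.8333) + (-3.1667)·(-3.1667) + (-1.1667)·(-1.1667) + (3.8333)·(3.8333) + (-1.1667)·(-1.1667) + (-1.1667)·(-1.1667)) / 5 = 36.8333/5 = 7.3667
  S[V,W] = ((2.8333)·(0.3333) + (-3.1667)·(-2.6667) + (-1.1667)·(-0.6667) + (3.8333)·(2.3333) + (-1.1667)·(1.3333) + (-1.1667)·(-0.6667)) / 5 = 18.3333/5 = 3.6667
  S[W,W] = ((0.3333)·(0.3333) + (-2.6667)·(-2.6667) + (-0.6667)·(-0.6667) + (2.3333)·(2.3333) + (1.3333)·(1.3333) + (-0.6667)·(-0.6667)) / 5 = 15.3333/5 = 3.0667

S is symmetric (S[j,i] = S[i,j]). Assembling:

S = [[1.8667, -0.1333, 0.4667],
 [-0.1333, 7.3667, 3.6667],
 [0.4667, 3.6667, 3.0667]]
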